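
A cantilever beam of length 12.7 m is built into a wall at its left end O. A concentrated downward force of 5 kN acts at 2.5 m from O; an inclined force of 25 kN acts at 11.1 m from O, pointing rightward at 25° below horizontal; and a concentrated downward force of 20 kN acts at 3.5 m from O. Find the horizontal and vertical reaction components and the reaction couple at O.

ΣF_x = 0: O_x + 25·cos25° = 0 → O_x = -22.66 kN.
ΣF_y = 0: O_y − 5 − 25·sin25° − 20 = 0 → O_y = 35.57 kN.
ΣM about O: M_O − 5·2.5 − 25·sin25°·11.1 − 20·3.5 = 0 → M_O = 199.8 kN·m.

O_x = -22.66 kN, O_y = 35.57 kN, M_O = 199.8 kN·m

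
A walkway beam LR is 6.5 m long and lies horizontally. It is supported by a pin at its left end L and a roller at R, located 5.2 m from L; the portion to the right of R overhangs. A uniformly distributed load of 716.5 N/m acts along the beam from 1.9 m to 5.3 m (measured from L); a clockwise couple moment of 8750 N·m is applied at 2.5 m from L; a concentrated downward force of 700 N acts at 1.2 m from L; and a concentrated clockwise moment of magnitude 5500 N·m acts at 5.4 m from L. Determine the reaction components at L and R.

L_x = 0, L_y = -1452 N, R_y = 4588 N

Resultant of the distributed load: 716.5 × 3.4 = 2436.1 N at 3.6 m from L.
Moments about L: R_y·5.2 − (716.5·3.4)·3.6 − 8750 − 700·1.2 − 5500 = 0 → R_y = 23859.96/5.2 = 4588.45 ≈ 4588 N.
ΣF_y = 0: L_y + 4588.45 − 716.5·3.4 − 700 = 0 → L_y = -1452 N.
ΣF_x = 0: no horizontal applied forces, so L_x = 0.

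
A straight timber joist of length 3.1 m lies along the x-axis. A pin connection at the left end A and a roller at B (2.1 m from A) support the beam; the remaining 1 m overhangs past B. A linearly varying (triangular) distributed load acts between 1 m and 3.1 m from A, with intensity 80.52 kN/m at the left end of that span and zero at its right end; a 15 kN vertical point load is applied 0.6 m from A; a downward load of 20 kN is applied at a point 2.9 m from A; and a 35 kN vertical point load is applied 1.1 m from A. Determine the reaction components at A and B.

A_x = 0, A_y = 35.87 kN, B_y = 118.7 kN

Resultant of the triangular load: ½ × 80.52 × 2.1 = 84.546 kN, acting at 1.7 m from A (one-third of the span from the peak).
Moments about A: B_y·2.1 − (½·80.52·2.1)·1.7 − 15·0.6 − 20·2.9 − 35·1.1 = 0 → B_y = 249.2282/2.1 = 118.68 ≈ 118.7 kN.
ΣF_y = 0: A_y + 118.68 − ½·80.52·2.1 − 15 − 20 − 35 = 0 → A_y = 35.87 kN.
ΣF_x = 0: no horizontal applied forces, so A_x = 0.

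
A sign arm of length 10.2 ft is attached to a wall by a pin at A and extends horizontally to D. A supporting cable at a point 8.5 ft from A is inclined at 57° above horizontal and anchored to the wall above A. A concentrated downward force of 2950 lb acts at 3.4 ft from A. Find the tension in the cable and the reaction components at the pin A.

T = 1407 lb, A_x = 766.3 lb, A_y = 1770 lb

ΣM about A: T·sin57°·8.5 − 2950·3.4 = 0 → T = 10030/(8.5·0.838671) = 1406.99 ≈ 1407 lb.
ΣF_x = 0: A_x − T·cos57° = 0 → A_x = 1406.99 × 0.544639 = 766.3 lb.
ΣF_y = 0: A_y + T·sin57° − 2950 = 0 → A_y = 2950 − 1406.99 × 0.838671 = 1770 lb.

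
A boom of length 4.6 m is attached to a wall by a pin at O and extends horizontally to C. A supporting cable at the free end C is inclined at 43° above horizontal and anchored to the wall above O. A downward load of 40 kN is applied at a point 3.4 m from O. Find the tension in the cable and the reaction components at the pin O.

ΣM about O: T·sin43°·4.6 − 40·3.4 = 0 → T = 136/(4.6·0.681998) = 43.3509 ≈ 43.35 kN.
ΣF_x = 0: O_x − T·cos43° = 0 → O_x = 43.3509 × 0.731354 = 31.70 kN.
ΣF_y = 0: O_y + T·sin43° − 40 = 0 → O_y = 40 − 43.3509 × 0.681998 = 10.43 kN.

T = 43.35 kN, O_x = 31.70 kN, O_y = 10.43 kN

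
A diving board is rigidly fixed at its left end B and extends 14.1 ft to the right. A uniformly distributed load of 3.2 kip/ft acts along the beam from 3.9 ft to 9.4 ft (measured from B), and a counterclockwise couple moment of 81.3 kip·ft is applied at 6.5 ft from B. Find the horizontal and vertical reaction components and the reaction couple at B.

B_x = 0, B_y = 17.60 kip, M_B = 35.74 kip·ft

Resultant of the distributed load: 3.2 × 5.5 = 17.6 kip at 6.65 ft from B.
ΣF_x = 0: B_x = 0.
ΣF_y = 0: B_y − 3.2·5.5 = 0 → B_y = 17.60 kip.
ΣM about B: M_B − (3.2·5.5)·6.65 + 81.3 = 0 → M_B = 35.74 kip·ft.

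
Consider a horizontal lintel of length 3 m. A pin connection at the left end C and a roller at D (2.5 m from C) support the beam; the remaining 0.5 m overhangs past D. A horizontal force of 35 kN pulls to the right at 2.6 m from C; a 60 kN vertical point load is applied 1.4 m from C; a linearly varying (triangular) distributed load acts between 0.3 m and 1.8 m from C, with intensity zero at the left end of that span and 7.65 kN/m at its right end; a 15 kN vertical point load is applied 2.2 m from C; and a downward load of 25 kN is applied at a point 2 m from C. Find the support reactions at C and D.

C_x = -35.00 kN, C_y = 35.95 kN, D_y = 69.78 kN

Resultant of the triangular load: ½ × 7.65 × 1.5 = 5.7375 kN, acting at 1.3 m from C (one-third of the span from the peak).
ΣM about C: D_y·2.5 − 60·1.4 − (½·7.65·1.5)·1.3 − 15·2.2 − 25·2 = 0 → D_y = 174.45875/2.5 = 69.7835 ≈ 69.78 kN.
ΣF_y = 0: C_y + 69.7835 − 60 − ½·7.65·1.5 − 15 − 25 = 0 → C_y = 35.95 kN.
ΣF_x = 0: C_x + 35 = 0 → C_x = -35.00 kN.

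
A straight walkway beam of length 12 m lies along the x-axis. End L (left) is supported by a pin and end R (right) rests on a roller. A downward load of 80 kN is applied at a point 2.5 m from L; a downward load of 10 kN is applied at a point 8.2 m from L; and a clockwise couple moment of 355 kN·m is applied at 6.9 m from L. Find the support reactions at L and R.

ΣM about L: R_y·12 − 80·2.5 − 10·8.2 − 355 = 0 → R_y = 637/12 = 53.0833 ≈ 53.08 kN.
ΣF_y = 0: L_y + 53.0833 − 80 − 10 = 0 → L_y = 36.92 kN.
ΣF_x = 0: no horizontal applied forces, so L_x = 0.

L_x = 0, L_y = 36.92 kN, R_y = 53.08 kN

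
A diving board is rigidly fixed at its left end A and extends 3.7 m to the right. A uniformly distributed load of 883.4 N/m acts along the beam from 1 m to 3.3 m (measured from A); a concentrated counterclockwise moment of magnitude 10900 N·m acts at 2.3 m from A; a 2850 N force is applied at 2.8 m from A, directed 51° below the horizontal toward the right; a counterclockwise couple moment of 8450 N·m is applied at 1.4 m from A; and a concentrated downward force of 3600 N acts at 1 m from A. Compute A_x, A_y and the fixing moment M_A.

A_x = -1794 N, A_y = 7847 N, M_A = -5180 N·m

Resultant of the distributed load: 883.4 × 2.3 = 2031.82 N at 2.15 m from A.
ΣF_x = 0: A_x + 2850·cos51° = 0 → A_x = -1794 N.
ΣF_y = 0: A_y − 883.4·2.3 − 2850·sin51° − 3600 = 0 → A_y = 7847 N.
ΣM about A: M_A − (883.4·2.3)·2.15 + 10900 − 2850·sin51°·2.8 + 8450 − 3600·1 = 0 → M_A = -5180 N·m.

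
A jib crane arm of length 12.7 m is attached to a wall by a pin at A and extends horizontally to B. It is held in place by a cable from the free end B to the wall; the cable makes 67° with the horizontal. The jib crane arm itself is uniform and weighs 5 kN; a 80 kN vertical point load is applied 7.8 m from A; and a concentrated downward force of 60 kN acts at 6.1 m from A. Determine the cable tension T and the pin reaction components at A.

T = 87.40 kN, A_x = 34.15 kN, A_y = 64.55 kN

ΣM about A: T·sin67°·12.7 − 5·6.35 − 80·7.8 − 60·6.1 = 0 → T = 1021.75/(12.7·0.920505) = 87.4007 ≈ 87.40 kN.
ΣF_x = 0: A_x − T·cos67° = 0 → A_x = 87.4007 × 0.390731 = 34.15 kN.
ΣF_y = 0: A_y + T·sin67° − 5 − 80 − 60 = 0 → A_y = 145 − 87.4007 × 0.920505 = 64.55 kN.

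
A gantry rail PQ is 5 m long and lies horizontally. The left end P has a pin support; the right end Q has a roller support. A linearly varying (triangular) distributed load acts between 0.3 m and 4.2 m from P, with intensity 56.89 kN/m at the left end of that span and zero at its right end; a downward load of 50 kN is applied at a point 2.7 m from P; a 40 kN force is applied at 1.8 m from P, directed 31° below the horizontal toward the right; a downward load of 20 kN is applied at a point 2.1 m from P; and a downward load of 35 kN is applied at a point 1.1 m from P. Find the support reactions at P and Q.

P_x = -34.29 kN, P_y = 150.5 kN, Q_y = 86.02 kN

Resultant of the triangular load: ½ × 56.89 × 3.9 = 110.9355 kN, acting at 1.6 m from P (one-third of the span from the peak).
ΣM about P: Q_y·5 − (½·56.89·3.9)·1.6 − 50·2.7 − 40·sin31°·1.8 − 20·2.1 − 35·1.1 = 0 → Q_y = 430.08/5 = 86.016 ≈ 86.02 kN.
ΣF_y = 0: P_y + 86.016 − ½·56.89·3.9 − 50 − 40·sin31° − 20 − 35 = 0 → P_y = 150.5 kN.
ΣF_x = 0: P_x + 40·cos31° = 0 → P_x = -34.29 kN.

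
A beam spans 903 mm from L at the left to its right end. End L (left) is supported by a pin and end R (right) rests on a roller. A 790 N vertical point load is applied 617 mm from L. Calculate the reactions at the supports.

L_x = 0, L_y = 250.2 N, R_y = 539.8 N

ΣM about L: R_y·903 − 790·617 = 0 → R_y = 487430/903 = 539.79 ≈ 539.8 N.
ΣF_y = 0: L_y + 539.79 − 790 = 0 → L_y = 250.2 N.
ΣF_x = 0: no horizontal applied forces, so L_x = 0.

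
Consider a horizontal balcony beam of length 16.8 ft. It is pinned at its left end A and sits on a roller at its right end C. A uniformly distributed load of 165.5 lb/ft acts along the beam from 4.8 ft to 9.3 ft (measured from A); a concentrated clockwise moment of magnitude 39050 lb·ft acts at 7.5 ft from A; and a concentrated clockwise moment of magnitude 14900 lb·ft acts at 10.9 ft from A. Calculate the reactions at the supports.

Resultant of the distributed load: 165.5 × 4.5 = 744.75 lb at 7.05 ft from A.
ΣM about A: C_y·16.8 − (165.5·4.5)·7.05 − 39050 − 14900 = 0 → C_y = 59200.4875/16.8 = 3523.84 ≈ 3524 lb.
ΣF_y = 0: A_y + 3523.84 − 165.5·4.5 = 0 → A_y = -2779 lb.
ΣF_x = 0: no horizontal applied forces, so A_x = 0.

A_x = 0, A_y = -2779 lb, C_y = 3524 lb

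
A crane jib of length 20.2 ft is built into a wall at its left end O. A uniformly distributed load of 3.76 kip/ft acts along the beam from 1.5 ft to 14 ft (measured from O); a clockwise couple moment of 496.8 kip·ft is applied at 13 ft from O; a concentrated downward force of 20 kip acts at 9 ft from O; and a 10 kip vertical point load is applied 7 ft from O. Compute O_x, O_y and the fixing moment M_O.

Resultant of the distributed load: 3.76 × 12.5 = 47 kip at 7.75 ft from O.
ΣF_x = 0: O_x = 0.
ΣF_y = 0: O_y − 3.76·12.5 − 20 − 10 = 0 → O_y = 77.00 kip.
ΣM about O: M_O − (3.76·12.5)·7.75 − 496.8 − 20·9 − 10·7 = 0 → M_O = 1111 kip·ft.

O_x = 0, O_y = 77.00 kip, M_O = 1111 kip·ft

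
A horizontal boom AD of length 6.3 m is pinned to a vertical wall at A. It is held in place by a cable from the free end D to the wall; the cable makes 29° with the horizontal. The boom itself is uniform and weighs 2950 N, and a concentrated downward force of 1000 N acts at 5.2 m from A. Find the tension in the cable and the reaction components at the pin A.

ΣM about A: T·sin29°·6.3 − 2950·3.15 − 1000·5.2 = 0 → T = 14492.5/(6.3·0.48481) = 4744.95 ≈ 4745 N.
ΣF_x = 0: A_x − T·cos29° = 0 → A_x = 4744.95 × 0.87462 = 4150 N.
ΣF_y = 0: A_y + T·sin29° − 2950 − 1000 = 0 → A_y = 3950 − 4744.95 × 0.48481 = 1650 N.

T = 4745 N, A_x = 4150 N, A_y = 1650 N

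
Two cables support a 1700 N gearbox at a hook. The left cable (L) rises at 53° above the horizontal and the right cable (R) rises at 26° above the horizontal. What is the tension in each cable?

ΣF_x = 0: −T_L·cos53° + T_R·cos26° = 0 → T_R = 0.669581·T_L.
ΣF_y = 0: T_L·sin53° + T_R·sin26° = 1700.
Substitute: T_L·(0.798636 + 0.669581·0.438371) = 1700 → T_L = 1556.55 ≈ 1557 N.
Then T_R = 0.669581 × 1556.55 = 1042 N.

T_L = 1557 N, T_R = 1042 N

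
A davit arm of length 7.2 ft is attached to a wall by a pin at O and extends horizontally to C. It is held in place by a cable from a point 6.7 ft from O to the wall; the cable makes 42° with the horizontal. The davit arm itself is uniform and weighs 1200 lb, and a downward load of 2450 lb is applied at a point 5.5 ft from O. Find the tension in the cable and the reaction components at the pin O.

T = 3969 lb, O_x = 2950 lb, O_y = 994.0 lb

ΣM about O: T·sin42°·6.7 − 1200·3.6 − 2450·5.5 = 0 → T = 17795/(6.7·0.669131) = 3969.28 ≈ 3969 lb.
ΣF_x = 0: O_x − T·cos42° = 0 → O_x = 3969.28 × 0.743145 = 2950 lb.
ΣF_y = 0: O_y + T·sin42° − 1200 − 2450 = 0 → O_y = 3650 − 3969.28 × 0.669131 = 994.0 lb.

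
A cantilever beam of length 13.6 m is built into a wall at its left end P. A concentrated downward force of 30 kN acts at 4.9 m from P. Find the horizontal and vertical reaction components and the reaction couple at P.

ΣF_x = 0: P_x = 0.
ΣF_y = 0: P_y − 30 = 0 → P_y = 30.00 kN.
ΣM about P: M_P − 30·4.9 = 0 → M_P = 147.0 kN·m.

P_x = 0, P_y = 30.00 kN, M_P = 147.0 kN·m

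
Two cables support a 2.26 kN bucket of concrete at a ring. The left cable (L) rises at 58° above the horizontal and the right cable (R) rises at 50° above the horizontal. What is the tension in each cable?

T_L = 1.527 kN, T_R = 1.259 kN

ΣF_x = 0: −T_L·cos58° + T_R·cos50° = 0 → T_R = 0.824408·T_L.
ΣF_y = 0: T_L·sin58° + T_R·sin50° = 2.26.
Substitute: T_L·(0.848048 + 0.824408·0.766044) = 2.26 → T_L = 1.52746 ≈ 1.527 kN.
Then T_R = 0.824408 × 1.52746 = 1.259 kN.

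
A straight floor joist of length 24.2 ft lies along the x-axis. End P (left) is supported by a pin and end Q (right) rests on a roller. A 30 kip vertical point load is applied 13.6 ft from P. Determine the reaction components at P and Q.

Taking moments about P: Q_y·24.2 − 30·13.6 = 0 → Q_y = 408/24.2 = 16.8595 ≈ 16.86 kip.
ΣF_y = 0: P_y + 16.8595 − 30 = 0 → P_y = 13.14 kip.
ΣF_x = 0: no horizontal applied forces, so P_x = 0.

P_x = 0, P_y = 13.14 kip, Q_y = 16.86 kip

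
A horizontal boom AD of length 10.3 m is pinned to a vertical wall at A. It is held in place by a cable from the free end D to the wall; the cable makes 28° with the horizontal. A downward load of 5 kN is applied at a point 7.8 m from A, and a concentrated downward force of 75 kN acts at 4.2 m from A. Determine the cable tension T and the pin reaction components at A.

ΣM about A: T·sin28°·10.3 − 5·7.8 − 75·4.2 = 0 → T = 354/(10.3·0.469472) = 73.2076 ≈ 73.21 kN.
ΣF_x = 0: A_x − T·cos28° = 0 → A_x = 73.2076 × 0.882948 = 64.64 kN.
ΣF_y = 0: A_y + T·sin28° − 5 − 75 = 0 → A_y = 80 − 73.2076 × 0.469472 = 45.63 kN.

T = 73.21 kN, A_x = 64.64 kN, A_y = 45.63 kN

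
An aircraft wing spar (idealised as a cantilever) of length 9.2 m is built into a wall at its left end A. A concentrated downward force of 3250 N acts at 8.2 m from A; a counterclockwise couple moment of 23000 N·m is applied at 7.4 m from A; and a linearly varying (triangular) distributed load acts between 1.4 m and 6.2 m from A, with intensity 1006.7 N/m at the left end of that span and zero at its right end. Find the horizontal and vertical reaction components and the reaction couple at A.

Resultant of the triangular load: ½ × 1006.7 × 4.8 = 2416.08 N, acting at 3 m from A (one-third of the span from the peak).
ΣF_x = 0: A_x = 0.
ΣF_y = 0: A_y − 3250 − ½·1006.7·4.8 = 0 → A_y = 5666 N.
ΣM about A: M_A − 3250·8.2 + 23000 − (½·1006.7·4.8)·3 = 0 → M_A = 10900 N·m.

A_x = 0, A_y = 5666 N, M_A = 10900 N·m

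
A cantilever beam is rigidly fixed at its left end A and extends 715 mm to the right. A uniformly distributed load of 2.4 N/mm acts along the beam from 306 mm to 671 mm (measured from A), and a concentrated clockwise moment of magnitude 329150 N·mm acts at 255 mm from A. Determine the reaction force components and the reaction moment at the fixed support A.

A_x = 0, A_y = 876.0 N, M_A = 757100 N·mm

Resultant of the distributed load: 2.4 × 365 = 876 N at 488.5 mm from A.
ΣF_x = 0: A_x = 0.
ΣF_y = 0: A_y − 2.4·365 = 0 → A_y = 876.0 N.
ΣM about A: M_A − (2.4·365)·488.5 − 329150 = 0 → M_A = 757100 N·mm.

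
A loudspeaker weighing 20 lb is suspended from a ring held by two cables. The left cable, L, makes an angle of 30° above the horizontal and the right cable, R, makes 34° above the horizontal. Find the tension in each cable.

ΣF_x = 0: −T_L·cos30° + T_R·cos34° = 0 → T_R = 1.04462·T_L.
ΣF_y = 0: T_L·sin30° + T_R·sin34° = 20.
Substitute: T_L·(0.5 + 1.04462·0.559193) = 20 → T_L = 18.4477 ≈ 18.45 lb.
Then T_R = 1.04462 × 18.4477 = 19.27 lb.

T_L = 18.45 lb, T_R = 19.27 lb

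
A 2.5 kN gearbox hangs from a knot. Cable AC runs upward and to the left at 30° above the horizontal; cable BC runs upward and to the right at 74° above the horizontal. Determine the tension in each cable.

T_AC = 0.7102 kN, T_BC = 2.231 kN

ΣF_x = 0: −T_AC·cos30° + T_BC·cos74° = 0 → T_BC = 3.1419·T_AC.
ΣF_y = 0: T_AC·sin30° + T_BC·sin74° = 2.5.
Substitute: T_AC·(0.5 + 3.1419·0.961262) = 2.5 → T_AC = 0.710189 ≈ 0.7102 kN.
Then T_BC = 3.1419 × 0.710189 = 2.231 kN.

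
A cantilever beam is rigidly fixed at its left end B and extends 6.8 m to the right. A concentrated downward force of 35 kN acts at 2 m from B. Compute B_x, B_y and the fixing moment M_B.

ΣF_x = 0: B_x = 0.
ΣF_y = 0: B_y − 35 = 0 → B_y = 35.00 kN.
ΣM about B: M_B − 35·2 = 0 → M_B = 70.00 kN·m.

B_x = 0, B_y = 35.00 kN, M_B = 70.00 kN·m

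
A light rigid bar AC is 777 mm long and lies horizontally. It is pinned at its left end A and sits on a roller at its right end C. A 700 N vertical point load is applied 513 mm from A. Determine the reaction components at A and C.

A_x = 0, A_y = 237.8 N, C_y = 462.2 N

ΣM about A: C_y·777 − 700·513 = 0 → C_y = 359100/777 = 462.162 ≈ 462.2 N.
ΣF_y = 0: A_y + 462.162 − 700 = 0 → A_y = 237.8 N.
ΣF_x = 0: no horizontal applied forces, so A_x = 0.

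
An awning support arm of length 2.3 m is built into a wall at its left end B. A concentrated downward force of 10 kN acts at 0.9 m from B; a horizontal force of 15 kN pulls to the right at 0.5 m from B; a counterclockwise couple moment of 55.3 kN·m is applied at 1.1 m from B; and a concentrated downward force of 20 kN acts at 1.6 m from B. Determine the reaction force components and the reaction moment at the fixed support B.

ΣF_x = 0: B_x + 15 = 0 → B_x = -15.00 kN.
ΣF_y = 0: B_y − 10 − 20 = 0 → B_y = 30.00 kN.
ΣM about B: M_B − 10·0.9 + 55.3 − 20·1.6 = 0 → M_B = -14.30 kN·m.

B_x = -15.00 kN, B_y = 30.00 kN, M_B = -14.30 kN·m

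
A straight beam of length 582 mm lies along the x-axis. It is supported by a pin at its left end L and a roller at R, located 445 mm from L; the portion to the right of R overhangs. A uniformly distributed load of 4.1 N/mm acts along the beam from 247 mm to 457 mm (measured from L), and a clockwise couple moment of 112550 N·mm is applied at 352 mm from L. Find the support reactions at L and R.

Resultant of the distributed load: 4.1 × 210 = 861 N at 352 mm from L.
ΣM about L: R_y·445 − (4.1·210)·352 − 112550 = 0 → R_y = 415622/445 = 933.982 ≈ 934.0 N.
ΣF_y = 0: L_y + 933.982 − 4.1·210 = 0 → L_y = -72.98 N.
ΣF_x = 0: no horizontal applied forces, so L_x = 0.

L_x = 0, L_y = -72.98 N, R_y = 934.0 N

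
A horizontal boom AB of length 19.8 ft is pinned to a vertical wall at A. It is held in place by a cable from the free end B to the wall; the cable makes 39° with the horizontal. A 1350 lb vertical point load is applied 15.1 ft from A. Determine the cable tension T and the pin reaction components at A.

T = 1636 lb, A_x = 1271 lb, A_y = 320.5 lb

ΣM about A: T·sin39°·19.8 − 1350·15.1 = 0 → T = 20385/(19.8·0.62932) = 1635.96 ≈ 1636 lb.
ΣF_x = 0: A_x − T·cos39° = 0 → A_x = 1635.96 × 0.777146 = 1271 lb.
ΣF_y = 0: A_y + T·sin39° − 1350 = 0 → A_y = 1350 − 1635.96 × 0.62932 = 320.5 lb.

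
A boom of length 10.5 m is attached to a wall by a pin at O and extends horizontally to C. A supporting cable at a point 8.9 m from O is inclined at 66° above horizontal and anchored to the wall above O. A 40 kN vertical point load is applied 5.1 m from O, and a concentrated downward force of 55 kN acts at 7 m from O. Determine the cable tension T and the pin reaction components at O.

ΣM about O: T·sin66°·8.9 − 40·5.1 − 55·7 = 0 → T = 589/(8.9·0.913545) = 72.4428 ≈ 72.44 kN.
ΣF_x = 0: O_x − T·cos66° = 0 → O_x = 72.4428 × 0.406737 = 29.47 kN.
ΣF_y = 0: O_y + T·sin66° − 40 − 55 = 0 → O_y = 95 − 72.4428 × 0.913545 = 28.82 kN.

T = 72.44 kN, O_x = 29.47 kN, O_y = 28.82 kN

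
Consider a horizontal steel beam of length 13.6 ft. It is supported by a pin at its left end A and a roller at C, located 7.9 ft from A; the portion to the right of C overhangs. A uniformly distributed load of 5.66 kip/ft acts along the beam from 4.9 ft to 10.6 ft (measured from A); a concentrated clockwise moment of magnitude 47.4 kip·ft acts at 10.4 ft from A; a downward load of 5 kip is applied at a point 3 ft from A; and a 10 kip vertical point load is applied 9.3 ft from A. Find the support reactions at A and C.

A_x = 0, A_y = -4.058 kip, C_y = 51.32 kip

Resultant of the distributed load: 5.66 × 5.7 = 32.262 kip at 7.75 ft from A.
Taking moments about A: C_y·7.9 − (5.66·5.7)·7.75 − 47.4 − 5·3 − 10·9.3 = 0 → C_y = 405.4305/7.9 = 51.3203 ≈ 51.32 kip.
ΣF_y = 0: A_y + 51.3203 − 5.66·5.7 − 5 − 10 = 0 → A_y = -4.058 kip.
ΣF_x = 0: no horizontal applied forces, so A_x = 0.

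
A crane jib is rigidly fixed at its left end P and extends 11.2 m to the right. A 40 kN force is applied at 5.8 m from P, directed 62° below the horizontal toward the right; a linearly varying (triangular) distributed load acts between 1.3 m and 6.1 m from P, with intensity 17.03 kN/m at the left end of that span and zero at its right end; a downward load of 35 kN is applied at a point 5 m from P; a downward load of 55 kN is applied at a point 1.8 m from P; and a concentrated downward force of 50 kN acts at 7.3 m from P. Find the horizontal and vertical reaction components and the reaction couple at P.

Resultant of the triangular load: ½ × 17.03 × 4.8 = 40.872 kN, acting at 2.9 m from P (one-third of the span from the peak).
ΣF_x = 0: P_x + 40·cos62° = 0 → P_x = -18.78 kN.
ΣF_y = 0: P_y − 40·sin62° − ½·17.03·4.8 − 35 − 55 − 50 = 0 → P_y = 216.2 kN.
ΣM about P: M_P − 40·sin62°·5.8 − (½·17.03·4.8)·2.9 − 35·5 − 55·1.8 − 50·7.3 = 0 → M_P = 962.4 kN·m.

P_x = -18.78 kN, P_y = 216.2 kN, M_P = 962.4 kN·m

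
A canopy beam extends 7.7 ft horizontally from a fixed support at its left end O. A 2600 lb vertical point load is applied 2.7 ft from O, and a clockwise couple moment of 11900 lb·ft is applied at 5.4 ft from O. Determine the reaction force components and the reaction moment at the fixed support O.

ΣF_x = 0: O_x = 0.
ΣF_y = 0: O_y − 2600 = 0 → O_y = 2600 lb.
ΣM about O: M_O − 2600·2.7 − 11900 = 0 → M_O = 18920 lb·ft.

O_x = 0, O_y = 2600 lb, M_O = 18920 lb·ft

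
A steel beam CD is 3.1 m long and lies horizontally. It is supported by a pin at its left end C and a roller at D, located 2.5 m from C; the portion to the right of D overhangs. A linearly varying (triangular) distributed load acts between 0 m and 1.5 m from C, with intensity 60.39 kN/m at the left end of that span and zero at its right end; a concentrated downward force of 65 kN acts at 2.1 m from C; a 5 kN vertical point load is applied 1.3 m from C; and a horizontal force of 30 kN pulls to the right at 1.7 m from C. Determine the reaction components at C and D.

Resultant of the triangular load: ½ × 60.39 × 1.5 = 45.2925 kN, acting at 0.5 m from C (one-third of the span from the peak).
Taking moments about C: D_y·2.5 − (½·60.39·1.5)·0.5 − 65·2.1 − 5·1.3 = 0 → D_y = 165.64625/2.5 = 66.2585 ≈ 66.26 kN.
ΣF_y = 0: C_y + 66.2585 − ½·60.39·1.5 − 65 − 5 = 0 → C_y = 49.03 kN.
ΣF_x = 0: C_x + 30 = 0 → C_x = -30.00 kN.

C_x = -30.00 kN, C_y = 49.03 kN, D_y = 66.26 kN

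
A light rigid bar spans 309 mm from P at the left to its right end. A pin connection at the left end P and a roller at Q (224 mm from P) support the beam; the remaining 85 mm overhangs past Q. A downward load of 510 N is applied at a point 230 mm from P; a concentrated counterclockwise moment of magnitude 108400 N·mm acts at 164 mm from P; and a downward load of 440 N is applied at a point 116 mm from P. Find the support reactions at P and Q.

Taking moments about P: Q_y·224 − 510·230 + 108400 − 440·116 = 0 → Q_y = 59940/224 = 267.589 ≈ 267.6 N.
ΣF_y = 0: P_y + 267.589 − 510 − 440 = 0 → P_y = 682.4 N.
ΣF_x = 0: no horizontal applied forces, so P_x = 0.

P_x = 0, P_y = 682.4 N, Q_y = 267.6 N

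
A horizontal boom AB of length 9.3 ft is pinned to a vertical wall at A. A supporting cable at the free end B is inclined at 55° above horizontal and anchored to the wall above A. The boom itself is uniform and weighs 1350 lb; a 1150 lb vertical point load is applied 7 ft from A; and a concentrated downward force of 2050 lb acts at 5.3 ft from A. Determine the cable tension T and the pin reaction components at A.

T = 3307 lb, A_x = 1897 lb, A_y = 1841 lb

ΣM about A: T·sin55°·9.3 − 1350·4.65 − 1150·7 − 2050·5.3 = 0 → T = 25192.5/(9.3·0.819152) = 3306.92 ≈ 3307 lb.
ΣF_x = 0: A_x − T·cos55° = 0 → A_x = 3306.92 × 0.573576 = 1897 lb.
ΣF_y = 0: A_y + T·sin55° − 1350 − 1150 − 2050 = 0 → A_y = 4550 − 3306.92 × 0.819152 = 1841 lb.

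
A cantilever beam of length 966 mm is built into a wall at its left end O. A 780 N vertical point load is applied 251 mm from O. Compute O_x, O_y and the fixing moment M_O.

O_x = 0, O_y = 780.0 N, M_O = 195800 N·mm

ΣF_x = 0: O_x = 0.
ΣF_y = 0: O_y − 780 = 0 → O_y = 780.0 N.
ΣM about O: M_O − 780·251 = 0 → M_O = 195800 N·mm.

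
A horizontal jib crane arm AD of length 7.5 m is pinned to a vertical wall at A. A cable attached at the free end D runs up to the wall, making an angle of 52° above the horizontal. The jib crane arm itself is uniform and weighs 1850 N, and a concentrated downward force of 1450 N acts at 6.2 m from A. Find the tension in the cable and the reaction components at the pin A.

T = 2695 N, A_x = 1659 N, A_y = 1176 N

ΣM about A: T·sin52°·7.5 − 1850·3.75 − 1450·6.2 = 0 → T = 15927.5/(7.5·0.788011) = 2694.97 ≈ 2695 N.
ΣF_x = 0: A_x − T·cos52° = 0 → A_x = 2694.97 × 0.615661 = 1659 N.
ΣF_y = 0: A_y + T·sin52° − 1850 − 1450 = 0 → A_y = 3300 − 2694.97 × 0.788011 = 1176 N.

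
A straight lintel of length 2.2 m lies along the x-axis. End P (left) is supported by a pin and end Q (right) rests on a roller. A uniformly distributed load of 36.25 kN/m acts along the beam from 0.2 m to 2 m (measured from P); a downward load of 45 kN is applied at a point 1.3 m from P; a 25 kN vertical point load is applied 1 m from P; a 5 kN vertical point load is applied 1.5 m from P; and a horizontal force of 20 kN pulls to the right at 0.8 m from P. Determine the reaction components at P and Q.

Resultant of the distributed load: 36.25 × 1.8 = 65.25 kN at 1.1 m from P.
Moments about P: Q_y·2.2 − (36.25·1.8)·1.1 − 45·1.3 − 25·1 − 5·1.5 = 0 → Q_y = 162.775/2.2 = 73.9886 ≈ 73.99 kN.
ΣF_y = 0: P_y + 73.9886 − 36.25·1.8 − 45 − 25 − 5 = 0 → P_y = 66.26 kN.
ΣF_x = 0: P_x + 20 = 0 → P_x = -20.00 kN.

P_x = -20.00 kN, P_y = 66.26 kN, Q_y = 73.99 kN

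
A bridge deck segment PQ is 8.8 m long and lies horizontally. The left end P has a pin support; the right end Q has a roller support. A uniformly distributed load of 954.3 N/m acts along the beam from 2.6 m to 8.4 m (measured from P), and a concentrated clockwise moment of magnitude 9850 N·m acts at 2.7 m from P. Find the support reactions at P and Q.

P_x = 0, P_y = 956.3 N, Q_y = 4579 N

Resultant of the distributed load: 954.3 × 5.8 = 5534.94 N at 5.5 m from P.
Taking moments about P: Q_y·8.8 − (954.3·5.8)·5.5 − 9850 = 0 → Q_y = 40292.17/8.8 = 4578.66 ≈ 4579 N.
ΣF_y = 0: P_y + 4578.66 − 954.3·5.8 = 0 → P_y = 956.3 N.
ΣF_x = 0: no horizontal applied forces, so P_x = 0.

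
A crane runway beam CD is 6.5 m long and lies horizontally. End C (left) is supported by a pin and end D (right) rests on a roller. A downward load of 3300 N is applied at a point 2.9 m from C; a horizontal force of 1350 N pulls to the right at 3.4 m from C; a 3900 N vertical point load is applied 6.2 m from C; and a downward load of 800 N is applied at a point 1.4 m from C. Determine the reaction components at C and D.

ΣM about C: D_y·6.5 − 3300·2.9 − 3900·6.2 − 800·1.4 = 0 → D_y = 34870/6.5 = 5364.62 ≈ 5365 N.
ΣF_y = 0: C_y + 5364.62 − 3300 − 3900 − 800 = 0 → C_y = 2635 N.
ΣF_x = 0: C_x + 1350 = 0 → C_x = -1350 N.

C_x = -1350 N, C_y = 2635 N, D_y = 5365 N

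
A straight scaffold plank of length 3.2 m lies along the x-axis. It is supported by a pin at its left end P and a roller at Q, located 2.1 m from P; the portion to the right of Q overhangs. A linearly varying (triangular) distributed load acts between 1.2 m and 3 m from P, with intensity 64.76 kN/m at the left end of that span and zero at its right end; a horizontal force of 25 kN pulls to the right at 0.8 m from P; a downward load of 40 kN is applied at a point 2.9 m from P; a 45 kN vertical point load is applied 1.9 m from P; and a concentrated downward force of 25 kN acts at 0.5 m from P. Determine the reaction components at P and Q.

Resultant of the triangular load: ½ × 64.76 × 1.8 = 58.284 kN, acting at 1.8 m from P (one-third of the span from the peak).
Moments about P: Q_y·2.1 − (½·64.76·1.8)·1.8 − 40·2.9 − 45·1.9 − 25·0.5 = 0 → Q_y = 318.9112/2.1 = 151.862 ≈ 151.9 kN.
ΣF_y = 0: P_y + 151.862 − ½·64.76·1.8 − 40 − 45 − 25 = 0 → P_y = 16.42 kN.
ΣF_x = 0: P_x + 25 = 0 → P_x = -25.00 kN.

P_x = -25.00 kN, P_y = 16.42 kN, Q_y = 151.9 kN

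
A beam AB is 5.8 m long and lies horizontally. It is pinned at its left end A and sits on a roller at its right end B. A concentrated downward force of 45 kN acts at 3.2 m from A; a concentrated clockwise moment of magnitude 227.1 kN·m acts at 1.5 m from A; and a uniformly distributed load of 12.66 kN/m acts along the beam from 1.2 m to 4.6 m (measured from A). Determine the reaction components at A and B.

Resultant of the distributed load: 12.66 × 3.4 = 43.044 kN at 2.9 m from A.
Taking moments about A: B_y·5.8 − 45·3.2 − 227.1 − (12.66·3.4)·2.9 = 0 → B_y = 495.9276/5.8 = 85.5048 ≈ 85.50 kN.
ΣF_y = 0: A_y + 85.5048 − 45 − 12.66·3.4 = 0 → A_y = 2.539 kN.
ΣF_x = 0: no horizontal applied forces, so A_x = 0.

A_x = 0, A_y = 2.539 kN, B_y = 85.50 kN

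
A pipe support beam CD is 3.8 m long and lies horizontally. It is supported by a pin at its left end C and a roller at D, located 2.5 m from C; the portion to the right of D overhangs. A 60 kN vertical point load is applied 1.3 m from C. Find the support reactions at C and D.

C_x = 0, C_y = 28.80 kN, D_y = 31.20 kN

ΣM about C: D_y·2.5 − 60·1.3 = 0 → D_y = 78/2.5 = 31.20 kN.
ΣF_y = 0: C_y + 31.2 − 60 = 0 → C_y = 28.80 kN.
ΣF_x = 0: no horizontal applied forces, so C_x = 0.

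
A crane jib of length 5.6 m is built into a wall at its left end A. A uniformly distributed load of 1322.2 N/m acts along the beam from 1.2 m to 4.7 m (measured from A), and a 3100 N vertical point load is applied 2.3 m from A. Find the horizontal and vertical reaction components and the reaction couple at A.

Resultant of the distributed load: 1322.2 × 3.5 = 4627.7 N at 2.95 m from A.
ΣF_x = 0: A_x = 0.
ΣF_y = 0: A_y − 1322.2·3.5 − 3100 = 0 → A_y = 7728 N.
ΣM about A: M_A − (1322.2·3.5)·2.95 − 3100·2.3 = 0 → M_A = 20780 N·m.

A_x = 0, A_y = 7728 N, M_A = 20780 N·m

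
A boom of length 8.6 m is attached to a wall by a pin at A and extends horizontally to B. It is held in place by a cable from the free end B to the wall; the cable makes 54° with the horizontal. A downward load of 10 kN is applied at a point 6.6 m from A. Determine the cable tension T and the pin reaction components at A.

T = 9.486 kN, A_x = 5.576 kN, A_y = 2.326 kN

ΣM about A: T·sin54°·8.6 − 10·6.6 = 0 → T = 66/(8.6·0.809017) = 9.4861 ≈ 9.486 kN.
ΣF_x = 0: A_x − T·cos54° = 0 → A_x = 9.4861 × 0.587785 = 5.576 kN.
ΣF_y = 0: A_y + T·sin54° − 10 = 0 → A_y = 10 − 9.4861 × 0.809017 = 2.326 kN.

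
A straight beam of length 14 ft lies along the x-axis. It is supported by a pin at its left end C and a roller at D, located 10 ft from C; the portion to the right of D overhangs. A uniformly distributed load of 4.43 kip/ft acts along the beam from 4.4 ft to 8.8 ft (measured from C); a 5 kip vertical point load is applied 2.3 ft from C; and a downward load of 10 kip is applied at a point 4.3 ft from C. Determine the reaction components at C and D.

C_x = 0, C_y = 16.18 kip, D_y = 18.31 kip

Resultant of the distributed load: 4.43 × 4.4 = 19.492 kip at 6.6 ft from C.
ΣM about C: D_y·10 − (4.43·4.4)·6.6 − 5·2.3 − 10·4.3 = 0 → D_y = 183.1472/10 = 18.3147 ≈ 18.31 kip.
ΣF_y = 0: C_y + 18.3147 − 4.43·4.4 − 5 − 10 = 0 → C_y = 16.18 kip.
ΣF_x = 0: no horizontal applied forces, so C_x = 0.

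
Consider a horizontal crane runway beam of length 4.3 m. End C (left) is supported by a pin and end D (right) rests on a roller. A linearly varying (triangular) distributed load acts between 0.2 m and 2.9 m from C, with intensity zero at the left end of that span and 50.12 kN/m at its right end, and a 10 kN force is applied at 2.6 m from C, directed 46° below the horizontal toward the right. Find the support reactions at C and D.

Resultant of the triangular load: ½ × 50.12 × 2.7 = 67.662 kN, acting at 2 m from C (one-third of the span from the peak).
ΣM about C: D_y·4.3 − (½·50.12·2.7)·2 − 10·sin46°·2.6 = 0 → D_y = 154.027/4.3 = 35.8202 ≈ 35.82 kN.
ΣF_y = 0: C_y + 35.8202 − ½·50.12·2.7 − 10·sin46° = 0 → C_y = 39.04 kN.
ΣF_x = 0: C_x + 10·cos46° = 0 → C_x = -6.947 kN.

C_x = -6.947 kN, C_y = 39.04 kN, D_y = 35.82 kN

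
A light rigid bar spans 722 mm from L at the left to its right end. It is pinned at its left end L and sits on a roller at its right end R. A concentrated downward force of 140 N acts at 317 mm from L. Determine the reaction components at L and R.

L_x = 0, L_y = 78.53 N, R_y = 61.47 N

Moments about L: R_y·722 − 140·317 = 0 → R_y = 44380/722 = 61.4681 ≈ 61.47 N.
ΣF_y = 0: L_y + 61.4681 − 140 = 0 → L_y = 78.53 N.
ΣF_x = 0: no horizontal applied forces, so L_x = 0.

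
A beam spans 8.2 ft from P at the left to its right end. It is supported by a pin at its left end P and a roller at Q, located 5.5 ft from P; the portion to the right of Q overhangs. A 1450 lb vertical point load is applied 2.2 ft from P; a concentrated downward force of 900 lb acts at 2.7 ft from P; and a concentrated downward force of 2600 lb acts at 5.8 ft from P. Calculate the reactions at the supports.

Moments about P: Q_y·5.5 − 1450·2.2 − 900·2.7 − 2600·5.8 = 0 → Q_y = 20700/5.5 = 3763.64 ≈ 3764 lb.
ΣF_y = 0: P_y + 3763.64 − 1450 − 900 − 2600 = 0 → P_y = 1186 lb.
ΣF_x = 0: no horizontal applied forces, so P_x = 0.

P_x = 0, P_y = 1186 lb, Q_y = 3764 lb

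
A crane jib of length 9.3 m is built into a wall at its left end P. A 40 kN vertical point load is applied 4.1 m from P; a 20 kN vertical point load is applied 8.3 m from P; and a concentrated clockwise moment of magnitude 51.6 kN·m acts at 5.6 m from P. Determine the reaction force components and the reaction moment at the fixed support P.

P_x = 0, P_y = 60.00 kN, M_P = 381.6 kN·m

ΣF_x = 0: P_x = 0.
ΣF_y = 0: P_y − 40 − 20 = 0 → P_y = 60.00 kN.
ΣM about P: M_P − 40·4.1 − 20·8.3 − 51.6 = 0 → M_P = 381.6 kN·m.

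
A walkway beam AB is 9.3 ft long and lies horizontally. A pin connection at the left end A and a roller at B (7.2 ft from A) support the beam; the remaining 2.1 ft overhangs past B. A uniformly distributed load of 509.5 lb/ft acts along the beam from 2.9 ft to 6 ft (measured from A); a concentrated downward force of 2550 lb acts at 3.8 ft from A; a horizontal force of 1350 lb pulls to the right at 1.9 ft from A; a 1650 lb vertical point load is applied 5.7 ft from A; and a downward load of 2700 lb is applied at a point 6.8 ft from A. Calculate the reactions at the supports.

Resultant of the distributed load: 509.5 × 3.1 = 1579.45 lb at 4.45 ft from A.
Taking moments about A: B_y·7.2 − (509.5·3.1)·4.45 − 2550·3.8 − 1650·5.7 − 2700·6.8 = 0 → B_y = 44483.5525/7.2 = 6178.27 ≈ 6178 lb.
ΣF_y = 0: A_y + 6178.27 − 509.5·3.1 − 2550 − 1650 − 2700 = 0 → A_y = 2301 lb.
ΣF_x = 0: A_x + 1350 = 0 → A_x = -1350 lb.

A_x = -1350 lb, A_y = 2301 lb, B_y = 6178 lb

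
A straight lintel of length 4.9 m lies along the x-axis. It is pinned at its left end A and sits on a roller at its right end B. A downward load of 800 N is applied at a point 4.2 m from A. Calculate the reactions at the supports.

ΣM about A: B_y·4.9 − 800·4.2 = 0 → B_y = 3360/4.9 = 685.714 ≈ 685.7 N.
ΣF_y = 0: A_y + 685.714 − 800 = 0 → A_y = 114.3 N.
ΣF_x = 0: no horizontal applied forces, so A_x = 0.

A_x = 0, A_y = 114.3 N, B_y = 685.7 N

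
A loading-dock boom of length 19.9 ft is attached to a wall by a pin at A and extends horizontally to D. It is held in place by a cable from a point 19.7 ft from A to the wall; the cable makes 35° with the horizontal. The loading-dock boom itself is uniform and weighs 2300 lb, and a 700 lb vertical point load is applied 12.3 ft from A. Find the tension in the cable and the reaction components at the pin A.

T = 2787 lb, A_x = 2283 lb, A_y = 1401 lb

ΣM about A: T·sin35°·19.7 − 2300·9.95 − 700·12.3 = 0 → T = 31495/(19.7·0.573576) = 2787.3 ≈ 2787 lb.
ΣF_x = 0: A_x − T·cos35° = 0 → A_x = 2787.3 × 0.819152 = 2283 lb.
ΣF_y = 0: A_y + T·sin35° − 2300 − 700 = 0 → A_y = 3000 − 2787.3 × 0.573576 = 1401 lb.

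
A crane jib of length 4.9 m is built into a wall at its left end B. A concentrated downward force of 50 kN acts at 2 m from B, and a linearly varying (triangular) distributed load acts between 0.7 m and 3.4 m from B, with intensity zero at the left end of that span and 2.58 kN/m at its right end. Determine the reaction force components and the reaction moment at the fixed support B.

B_x = 0, B_y = 53.48 kN, M_B = 108.7 kN·m

Resultant of the triangular load: ½ × 2.58 × 2.7 = 3.483 kN, acting at 2.5 m from B (one-third of the span from the peak).
ΣF_x = 0: B_x = 0.
ΣF_y = 0: B_y − 50 − ½·2.58·2.7 = 0 → B_y = 53.48 kN.
ΣM about B: M_B − 50·2 − (½·2.58·2.7)·2.5 = 0 → M_B = 108.7 kN·m.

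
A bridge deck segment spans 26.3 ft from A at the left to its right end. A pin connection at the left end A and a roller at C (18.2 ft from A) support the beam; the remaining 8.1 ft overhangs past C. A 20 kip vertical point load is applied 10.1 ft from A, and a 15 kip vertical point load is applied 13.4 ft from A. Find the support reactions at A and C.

A_x = 0, A_y = 12.86 kip, C_y = 22.14 kip

Moments about A: C_y·18.2 − 20·10.1 − 15·13.4 = 0 → C_y = 403/18.2 = 22.1429 ≈ 22.14 kip.
ΣF_y = 0: A_y + 22.1429 − 20 − 15 = 0 → A_y = 12.86 kip.
ΣF_x = 0: no horizontal applied forces, so A_x = 0.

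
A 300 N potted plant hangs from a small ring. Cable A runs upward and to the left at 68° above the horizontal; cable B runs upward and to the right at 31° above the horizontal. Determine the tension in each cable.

ΣF_x = 0: −T_A·cos68° + T_B·cos31° = 0 → T_B = 0.437029·T_A.
ΣF_y = 0: T_A·sin68° + T_B·sin31° = 300.
Substitute: T_A·(0.927184 + 0.437029·0.515038) = 300 → T_A = 260.356 ≈ 260.4 N.
Then T_B = 0.437029 × 260.356 = 113.8 N.

T_A = 260.4 N, T_B = 113.8 N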